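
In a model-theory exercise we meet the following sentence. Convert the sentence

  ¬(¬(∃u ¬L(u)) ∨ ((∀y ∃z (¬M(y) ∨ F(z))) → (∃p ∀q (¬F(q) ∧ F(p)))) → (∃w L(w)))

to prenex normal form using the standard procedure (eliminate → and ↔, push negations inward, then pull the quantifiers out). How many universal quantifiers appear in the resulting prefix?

Rewrite implications/biconditionals: A → B as ¬A ∨ B.
  ¬(¬(¬(∃u ¬L(u)) ∨ ¬(∀y ∃z (¬M(y) ∨ F(z))) ∨ (∃p ∀q (¬F(q) ∧ F(p)))) ∨ (∃w L(w)))
Drive negations inward (¬∀x A ≡ ∃x ¬A, ¬∃x A ≡ ∀x ¬A, De Morgan for ∧/∨):
  ((∀u L(u)) ∨ (∃y ∀z (M(y) ∧ ¬F(z))) ∨ (∃p ∀q (¬F(q) ∧ F(p)))) ∧ (∀w ¬L(w))
All bound variables are already distinct, so no renaming is needed.
Finally move all quantifiers to the prefix:
  ∀u ∃y ∀z ∃p ∀q ∀w ((L(u) ∨ M(y) ∧ ¬F(z) ∨ ¬F(q) ∧ F(p)) ∧ ¬L(w))
The prefix is ∀u ∃y ∀z ∃p ∀q ∀w: 4 universal, 2 existential.

4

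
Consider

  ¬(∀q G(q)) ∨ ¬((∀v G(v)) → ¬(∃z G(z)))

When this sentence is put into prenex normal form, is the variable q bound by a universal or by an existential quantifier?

Eliminate → and ↔ using ¬ and ∨.
  ¬(∀q G(q)) ∨ ¬(¬(∀v G(v)) ∨ ¬(∃z G(z)))
Drive negations inward (¬∀x A ≡ ∃x ¬A, ¬∃x A ≡ ∀x ¬A, De Morgan for ∧/∨):
  (∃q ¬G(q)) ∨ (∀v G(v)) ∧ (∃z G(z))
Extract every quantifier outward, since the variables are now distinct and don't occur free across branches:
  ∃q ∀v ∃z (¬G(q) ∨ G(v) ∧ G(z))
The quantifier ∀q sits under an odd number of negations (counting the antecedent side of each →), so it flips to ∃q.

existential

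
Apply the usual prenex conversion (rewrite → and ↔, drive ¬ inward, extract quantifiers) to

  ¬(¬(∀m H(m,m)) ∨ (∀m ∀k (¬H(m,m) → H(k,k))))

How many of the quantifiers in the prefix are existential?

2

Eliminate → and ↔ using ¬ and ∨.
  ¬(¬(∀m H(m,m)) ∨ (∀m ∀k (¬¬H(m,m) ∨ H(k,k))))
Drive negations inward (¬∀x A ≡ ∃x ¬A, ¬∃x A ≡ ∀x ¬A, De Morgan for ∧/∨):
  (∀m H(m,m)) ∧ (∃m ∃k (¬H(m,m) ∧ ¬H(k,k)))
Standardize variables apart so no two quantifiers bind the same name: m↦u.
  (∀m H(m,m)) ∧ (∃u ∃k (¬H(u,u) ∧ ¬H(k,k)))
Pull the quantifiers to the front (each side's bound variable is not free in the other side):
  ∀m ∃u ∃k (H(m,m) ∧ ¬H(u,u) ∧ ¬H(k,k))
The prefix is ∀m ∃u ∃k: 1 universal, 2 existential.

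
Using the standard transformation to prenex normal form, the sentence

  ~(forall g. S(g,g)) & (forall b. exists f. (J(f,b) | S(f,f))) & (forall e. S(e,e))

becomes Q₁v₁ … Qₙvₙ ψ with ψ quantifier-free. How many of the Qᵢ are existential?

2

Push ¬ through the quantifiers and connectives to reach negation normal form:
  (exists g. ~S(g,g)) & (forall b. exists f. (J(f,b) | S(f,f))) & (forall e. S(e,e))
All bound variables are already distinct, so no renaming is needed.
Pull the quantifiers to the front (each side's bound variable is not free in the other side):
  exists g. forall b. exists f. forall e. (~S(g,g) & (J(f,b) | S(f,f)) & S(e,e))
The prefix is exists g forall b exists f forall e: 2 universal, 2 existential.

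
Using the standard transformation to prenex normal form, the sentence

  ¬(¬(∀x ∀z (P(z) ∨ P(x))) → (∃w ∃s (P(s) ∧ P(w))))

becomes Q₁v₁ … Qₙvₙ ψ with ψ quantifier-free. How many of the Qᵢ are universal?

First replace A → B with ¬A ∨ B.
  ¬(¬¬(∀x ∀z (P(z) ∨ P(x))) ∨ (∃w ∃s (P(s) ∧ P(w))))
Drive negations inward (¬∀x A ≡ ∃x ¬A, ¬∃x A ≡ ∀x ¬A, De Morgan for ∧/∨):
  (∃x ∃z (¬P(z) ∧ ¬P(x))) ∧ (∀w ∀s (¬P(s) ∨ ¬P(w)))
All bound variables are already distinct, so no renaming is needed.
Extract every quantifier outward, since the variables are now distinct and don't occur free across branches:
  ∃x ∃z ∀w ∀s (¬P(z) ∧ ¬P(x) ∧ (¬P(s) ∨ ¬P(w)))
The prefix is ∃x ∃z ∀w ∀s: 2 universal, 2 existential.

2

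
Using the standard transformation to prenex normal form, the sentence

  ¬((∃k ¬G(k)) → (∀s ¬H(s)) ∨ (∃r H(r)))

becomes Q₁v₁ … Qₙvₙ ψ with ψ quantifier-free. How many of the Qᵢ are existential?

Rewrite implications/biconditionals: A → B as ¬A ∨ B.
  ¬(¬(∃k ¬G(k)) ∨ (∀s ¬H(s)) ∨ (∃r H(r)))
Drive negations inward (¬∀x A ≡ ∃x ¬A, ¬∃x A ≡ ∀x ¬A, De Morgan for ∧/∨):
  (∃k ¬G(k)) ∧ (∃s H(s)) ∧ (∀r ¬H(r))
All bound variables are already distinct, so no renaming is needed.
Finally move all quantifiers to the prefix:
  ∃k ∃s ∀r (¬G(k) ∧ H(s) ∧ ¬H(r))
The prefix is ∃k ∃s ∀r: 1 universal, 2 existential.

2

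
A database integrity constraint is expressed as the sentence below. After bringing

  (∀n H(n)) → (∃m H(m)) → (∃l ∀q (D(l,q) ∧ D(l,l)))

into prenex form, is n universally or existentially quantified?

Rewrite implications/biconditionals: A → B as ¬A ∨ B.
  ¬(∀n H(n)) ∨ ¬(∃m H(m)) ∨ (∃l ∀q (D(l,q) ∧ D(l,l)))
Drive negations inward (¬∀x A ≡ ∃x ¬A, ¬∃x A ≡ ∀x ¬A, De Morgan for ∧/∨):
  (∃n ¬H(n)) ∨ (∀m ¬H(m)) ∨ (∃l ∀q (D(l,q) ∧ D(l,l)))
All bound variables are already distinct, so no renaming is needed.
Extract every quantifier outward, since the variables are now distinct and don't occur free across branches:
  ∃n ∀m ∃l ∀q (¬H(n) ∨ ¬H(m) ∨ D(l,q) ∧ D(l,l))
The quantifier ∀n sits under an odd number of negations (counting the antecedent side of each →), so it flips to ∃n.

existential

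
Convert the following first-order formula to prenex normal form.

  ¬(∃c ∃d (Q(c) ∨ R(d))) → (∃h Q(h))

Eliminate → and ↔ using ¬ and ∨.
  ¬¬(∃c ∃d (Q(c) ∨ R(d))) ∨ (∃h Q(h))
Move each ¬ inward, flipping quantifiers it crosses:
  (∃c ∃d (Q(c) ∨ R(d))) ∨ (∃h Q(h))
All bound variables are already distinct, so no renaming is needed.
Finally move all quantifiers to the prefix:
  ∃c ∃d ∃h (Q(c) ∨ R(d) ∨ Q(h))

∃c ∃d ∃h (Q(c) ∨ R(d) ∨ Q(h))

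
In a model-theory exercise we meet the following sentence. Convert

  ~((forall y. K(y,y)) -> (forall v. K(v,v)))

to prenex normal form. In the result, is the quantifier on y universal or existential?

universal

Eliminate → and ↔ using ¬ and ∨.
  ~(~(forall y. K(y,y)) | (forall v. K(v,v)))
Push ¬ through the quantifiers and connectives to reach negation normal form:
  (forall y. K(y,y)) & (exists v. ~K(v,v))
All bound variables are already distinct, so no renaming is needed.
Extract every quantifier outward, since the variables are now distinct and don't occur free across branches:
  forall y. exists v. (K(y,y) & ~K(v,v))
The quantifier forall y sits under an even number of negations (counting the antecedent side of each →), so it remains universal.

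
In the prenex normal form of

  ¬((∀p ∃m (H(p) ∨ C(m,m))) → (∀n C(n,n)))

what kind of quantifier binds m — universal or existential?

First replace A → B with ¬A ∨ B.
  ¬(¬(∀p ∃m (H(p) ∨ C(m,m))) ∨ (∀n C(n,n)))
Push ¬ through the quantifiers and connectives to reach negation normal form:
  (∀p ∃m (H(p) ∨ C(m,m))) ∧ (∃n ¬C(n,n))
Pull the quantifiers to the front (each side's bound variable is not free in the other side):
  ∀p ∃m ∃n ((H(p) ∨ C(m,m)) ∧ ¬C(n,n))
The quantifier ∃m sits under an even number of negations (counting the antecedent side of each →), so it remains existential.

existential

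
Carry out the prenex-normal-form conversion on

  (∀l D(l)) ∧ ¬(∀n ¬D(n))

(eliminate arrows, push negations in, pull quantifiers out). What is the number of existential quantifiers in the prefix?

Drive negations inward (¬∀x A ≡ ∃x ¬A, ¬∃x A ≡ ∀x ¬A, De Morgan for ∧/∨):
  (∀l D(l)) ∧ (∃n D(n))
Pull the quantifiers to the front (each side's bound variable is not free in the other side):
  ∀l ∃n (D(l) ∧ D(n))
The prefix is ∀l ∃n: 1 universal, 1 existential.

1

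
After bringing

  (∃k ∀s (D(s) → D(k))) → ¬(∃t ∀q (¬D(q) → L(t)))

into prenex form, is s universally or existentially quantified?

existential

Rewrite implications/biconditionals: A → B as ¬A ∨ B.
  ¬(∃k ∀s (¬D(s) ∨ D(k))) ∨ ¬(∃t ∀q (¬¬D(q) ∨ L(t)))
Move each ¬ inward, flipping quantifiers it crosses:
  (∀k ∃s (D(s) ∧ ¬D(k))) ∨ (∀t ∃q (¬D(q) ∧ ¬L(t)))
Pull the quantifiers to the front (each side's bound variable is not free in the other side):
  ∀k ∃s ∀t ∃q (D(s) ∧ ¬D(k) ∨ ¬D(q) ∧ ¬L(t))
The quantifier ∀s sits under an odd number of negations (counting the antecedent side of each →), so it flips to ∃s.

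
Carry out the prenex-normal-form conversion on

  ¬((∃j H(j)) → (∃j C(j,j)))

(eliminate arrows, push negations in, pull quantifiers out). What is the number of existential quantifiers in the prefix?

1

Rewrite implications/biconditionals: A → B as ¬A ∨ B.
  ¬(¬(∃j H(j)) ∨ (∃j C(j,j)))
Push ¬ through the quantifiers and connectives to reach negation normal form:
  (∃j H(j)) ∧ (∀j ¬C(j,j))
Rename bound variables to avoid capture: j↦p.
  (∃j H(j)) ∧ (∀p ¬C(p,p))
Extract every quantifier outward, since the variables are now distinct and don't occur free across branches:
  ∃j ∀p (H(j) ∧ ¬C(p,p))
The prefix is ∃j ∀p: 1 universal, 1 existential.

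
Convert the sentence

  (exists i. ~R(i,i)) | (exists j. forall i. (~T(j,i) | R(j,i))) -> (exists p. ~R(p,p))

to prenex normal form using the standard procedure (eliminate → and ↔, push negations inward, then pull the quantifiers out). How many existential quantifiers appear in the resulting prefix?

Eliminate → and ↔ using ¬ and ∨.
  ~((exists i. ~R(i,i)) | (exists j. forall i. (~T(j,i) | R(j,i)))) | (exists p. ~R(p,p))
Push ¬ through the quantifiers and connectives to reach negation normal form:
  (forall i. R(i,i)) & (forall j. exists i. (T(j,i) & ~R(j,i))) | (exists p. ~R(p,p))
Rename bound variables to avoid capture: i↦c.
  (forall i. R(i,i)) & (forall j. exists c. (T(j,c) & ~R(j,c))) | (exists p. ~R(p,p))
Extract every quantifier outward, since the variables are now distinct and don't occur free across branches:
  forall i. forall j. exists c. exists p. (R(i,i) & T(j,c) & ~R(j,c) | ~R(p,p))
The prefix is forall i forall j exists c exists p: 2 universal, 2 existential.

2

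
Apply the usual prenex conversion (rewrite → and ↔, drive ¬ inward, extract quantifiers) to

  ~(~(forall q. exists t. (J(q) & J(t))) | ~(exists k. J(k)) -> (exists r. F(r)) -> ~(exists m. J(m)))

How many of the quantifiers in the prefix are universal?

First replace A → B with ¬A ∨ B.
  ~(~(~(forall q. exists t. (J(q) & J(t))) | ~(exists k. J(k))) | ~(exists r. F(r)) | ~(exists m. J(m)))
Push ¬ through the quantifiers and connectives to reach negation normal form:
  ((exists q. forall t. (~J(q) | ~J(t))) | (forall k. ~J(k))) & (exists r. F(r)) & (exists m. J(m))
Pull the quantifiers to the front (each side's bound variable is not free in the other side):
  exists q. forall t. forall k. exists r. exists m. ((~J(q) | ~J(t) | ~J(k)) & F(r) & J(m))
The prefix is exists q forall t forall k exists r exists m: 2 universal, 3 existential.

2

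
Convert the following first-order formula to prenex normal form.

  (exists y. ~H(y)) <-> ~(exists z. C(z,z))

forall y. forall z. exists z1. exists y1. ((H(y) | ~C(z,z)) & (C(z1,z1) | ~H(y1)))

Rewrite implications/biconditionals: A → B as ¬A ∨ B; A ↔ B as (¬A ∨ B) ∧ (¬B ∨ A).
  (~(exists y. ~H(y)) | ~(exists z. C(z,z))) & (~~(exists z. C(z,z)) | (exists y. ~H(y)))
Push ¬ through the quantifiers and connectives to reach negation normal form:
  ((forall y. H(y)) | (forall z. ~C(z,z))) & ((exists z. C(z,z)) | (exists y. ~H(y)))
Standardize variables apart so no two quantifiers bind the same name: z↦z1, y↦y1.
  ((forall y. H(y)) | (forall z. ~C(z,z))) & ((exists z1. C(z1,z1)) | (exists y1. ~H(y1)))
Pull the quantifiers to the front (each side's bound variable is not free in the other side):
  forall y. forall z. exists z1. exists y1. ((H(y) | ~C(z,z)) & (C(z1,z1) | ~H(y1)))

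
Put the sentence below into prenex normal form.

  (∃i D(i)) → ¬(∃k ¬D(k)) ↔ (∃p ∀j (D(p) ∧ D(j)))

∃i ∃k ∃p ∀j ∀c ∃u1 ∀r ∀z ((D(i) ∧ ¬D(k) ∨ D(p) ∧ D(j)) ∧ (¬D(c) ∨ ¬D(u1) ∨ ¬D(r) ∨ D(z)))

Rewrite implications/biconditionals: A → B as ¬A ∨ B; A ↔ B as (¬A ∨ B) ∧ (¬B ∨ A).
  (¬(¬(∃i D(i)) ∨ ¬(∃k ¬D(k))) ∨ (∃p ∀j (D(p) ∧ D(j)))) ∧ (¬(∃p ∀j (D(p) ∧ D(j))) ∨ ¬(∃i D(i)) ∨ ¬(∃k ¬D(k)))
Drive negations inward (¬∀x A ≡ ∃x ¬A, ¬∃x A ≡ ∀x ¬A, De Morgan for ∧/∨):
  ((∃i D(i)) ∧ (∃k ¬D(k)) ∨ (∃p ∀j (D(p) ∧ D(j)))) ∧ ((∀p ∃j (¬D(p) ∨ ¬D(j))) ∨ (∀i ¬D(i)) ∨ (∀k D(k)))
Standardize variables apart so no two quantifiers bind the same name: p↦c, j↦u1, i↦r, k↦z.
  ((∃i D(i)) ∧ (∃k ¬D(k)) ∨ (∃p ∀j (D(p) ∧ D(j)))) ∧ ((∀c ∃u1 (¬D(c) ∨ ¬D(u1))) ∨ (∀r ¬D(r)) ∨ (∀z D(z)))
Pull the quantifiers to the front (each side's bound variable is not free in the other side):
  ∃i ∃k ∃p ∀j ∀c ∃u1 ∀r ∀z ((D(i) ∧ ¬D(k) ∨ D(p) ∧ D(j)) ∧ (¬D(c) ∨ ¬D(u1) ∨ ¬D(r) ∨ D(z)))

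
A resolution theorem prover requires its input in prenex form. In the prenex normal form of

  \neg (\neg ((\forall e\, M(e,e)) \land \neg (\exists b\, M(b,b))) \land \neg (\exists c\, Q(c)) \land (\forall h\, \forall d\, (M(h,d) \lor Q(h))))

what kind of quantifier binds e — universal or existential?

universal

Push ¬ through the quantifiers and connectives to reach negation normal form:
  (\forall e\, M(e,e)) \land (\forall b\, \neg M(b,b)) \lor (\exists c\, Q(c)) \lor (\exists h\, \exists d\, (\neg M(h,d) \land \neg Q(h)))
All bound variables are already distinct, so no renaming is needed.
Extract every quantifier outward, since the variables are now distinct and don't occur free across branches:
  \forall e\, \forall b\, \exists c\, \exists h\, \exists d\, (M(e,e) \land \neg M(b,b) \lor Q(c) \lor \neg M(h,d) \land \neg Q(h))
The quantifier \forall e sits under an even number of negations, so it remains universal.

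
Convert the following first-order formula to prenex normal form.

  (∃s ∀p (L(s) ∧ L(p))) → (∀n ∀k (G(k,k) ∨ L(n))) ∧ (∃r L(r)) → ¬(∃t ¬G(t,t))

First replace A → B with ¬A ∨ B.
  ¬(∃s ∀p (L(s) ∧ L(p))) ∨ ¬((∀n ∀k (G(k,k) ∨ L(n))) ∧ (∃r L(r))) ∨ ¬(∃t ¬G(t,t))
Push ¬ through the quantifiers and connectives to reach negation normal form:
  (∀s ∃p (¬L(s) ∨ ¬L(p))) ∨ (∃n ∃k (¬G(k,k) ∧ ¬L(n))) ∨ (∀r ¬L(r)) ∨ (∀t G(t,t))
Pull the quantifiers to the front (each side's bound variable is not free in the other side):
  ∀s ∃p ∃n ∃k ∀r ∀t (¬L(s) ∨ ¬L(p) ∨ ¬G(k,k) ∧ ¬L(n) ∨ ¬L(r) ∨ G(t,t))

∀s ∃p ∃n ∃k ∀r ∀t (¬L(s) ∨ ¬L(p) ∨ ¬G(k,k) ∧ ¬L(n) ∨ ¬L(r) ∨ G(t,t))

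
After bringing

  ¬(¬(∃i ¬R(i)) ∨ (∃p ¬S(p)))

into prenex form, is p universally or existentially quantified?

universal

Move each ¬ inward, flipping quantifiers it crosses:
  (∃i ¬R(i)) ∧ (∀p S(p))
All bound variables are already distinct, so no renaming is needed.
Extract every quantifier outward, since the variables are now distinct and don't occur free across branches:
  ∃i ∀p (¬R(i) ∧ S(p))
The quantifier ∃p sits under an odd number of negations, so it flips to ∀p.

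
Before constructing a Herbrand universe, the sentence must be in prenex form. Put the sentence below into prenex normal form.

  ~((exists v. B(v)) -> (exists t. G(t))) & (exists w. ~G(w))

Rewrite implications/biconditionals: A → B as ¬A ∨ B.
  ~(~(exists v. B(v)) | (exists t. G(t))) & (exists w. ~G(w))
Move each ¬ inward, flipping quantifiers it crosses:
  (exists v. B(v)) & (forall t. ~G(t)) & (exists w. ~G(w))
Finally move all quantifiers to the prefix:
  exists v. forall t. exists w. (B(v) & ~G(t) & ~G(w))

exists v. forall t. exists w. (B(v) & ~G(t) & ~G(w))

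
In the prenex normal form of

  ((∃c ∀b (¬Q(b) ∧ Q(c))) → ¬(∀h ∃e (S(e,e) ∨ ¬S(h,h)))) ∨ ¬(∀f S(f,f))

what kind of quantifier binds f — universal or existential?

existential

First replace A → B with ¬A ∨ B.
  ¬(∃c ∀b (¬Q(b) ∧ Q(c))) ∨ ¬(∀h ∃e (S(e,e) ∨ ¬S(h,h))) ∨ ¬(∀f S(f,f))
Drive negations inward (¬∀x A ≡ ∃x ¬A, ¬∃x A ≡ ∀x ¬A, De Morgan for ∧/∨):
  (∀c ∃b (Q(b) ∨ ¬Q(c))) ∨ (∃h ∀e (¬S(e,e) ∧ S(h,h))) ∨ (∃f ¬S(f,f))
All bound variables are already distinct, so no renaming is needed.
Pull the quantifiers to the front (each side's bound variable is not free in the other side):
  ∀c ∃b ∃h ∀e ∃f (Q(b) ∨ ¬Q(c) ∨ ¬S(e,e) ∧ S(h,h) ∨ ¬S(f,f))
The quantifier ∀f sits under an odd number of negations (counting the antecedent side of each →), so it flips to ∃f.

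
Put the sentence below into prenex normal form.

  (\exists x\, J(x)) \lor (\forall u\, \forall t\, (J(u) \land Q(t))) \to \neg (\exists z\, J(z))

Eliminate → and ↔ using ¬ and ∨.
  \neg ((\exists x\, J(x)) \lor (\forall u\, \forall t\, (J(u) \land Q(t)))) \lor \neg (\exists z\, J(z))
Push ¬ through the quantifiers and connectives to reach negation normal form:
  (\forall x\, \neg J(x)) \land (\exists u\, \exists t\, (\neg J(u) \lor \neg Q(t))) \lor (\forall z\, \neg J(z))
All bound variables are already distinct, so no renaming is needed.
Finally move all quantifiers to the prefix:
  \forall x\, \exists u\, \exists t\, \forall z\, (\neg J(x) \land (\neg J(u) \lor \neg Q(t)) \lor \neg J(z))

\forall x\, \exists u\, \exists t\, \forall z\, (\neg J(x) \land (\neg J(u) \lor \neg Q(t)) \lor \neg J(z))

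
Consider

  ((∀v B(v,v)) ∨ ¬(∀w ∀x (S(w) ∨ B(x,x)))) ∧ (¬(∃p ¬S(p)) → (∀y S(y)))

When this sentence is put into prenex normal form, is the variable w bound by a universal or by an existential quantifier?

existential

Rewrite implications/biconditionals: A → B as ¬A ∨ B.
  ((∀v B(v,v)) ∨ ¬(∀w ∀x (S(w) ∨ B(x,x)))) ∧ (¬¬(∃p ¬S(p)) ∨ (∀y S(y)))
Drive negations inward (¬∀x A ≡ ∃x ¬A, ¬∃x A ≡ ∀x ¬A, De Morgan for ∧/∨):
  ((∀v B(v,v)) ∨ (∃w ∃x (¬S(w) ∧ ¬B(x,x)))) ∧ ((∃p ¬S(p)) ∨ (∀y S(y)))
All bound variables are already distinct, so no renaming is needed.
Finally move all quantifiers to the prefix:
  ∀v ∃w ∃x ∃p ∀y ((B(v,v) ∨ ¬S(w) ∧ ¬B(x,x)) ∧ (¬S(p) ∨ S(y)))
The quantifier ∀w sits under an odd number of negations (counting the antecedent side of each →), so it flips to ∃w.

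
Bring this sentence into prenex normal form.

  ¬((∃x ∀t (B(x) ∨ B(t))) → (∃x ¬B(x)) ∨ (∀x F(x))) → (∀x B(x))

First replace A → B with ¬A ∨ B.
  ¬¬(¬(∃x ∀t (B(x) ∨ B(t))) ∨ (∃x ¬B(x)) ∨ (∀x F(x))) ∨ (∀x B(x))
Push ¬ through the quantifiers and connectives to reach negation normal form:
  (∀x ∃t (¬B(x) ∧ ¬B(t))) ∨ (∃x ¬B(x)) ∨ (∀x F(x)) ∨ (∀x B(x))
Rename bound variables to avoid capture: x↦y, x↦v1, x↦p.
  (∀x ∃t (¬B(x) ∧ ¬B(t))) ∨ (∃y ¬B(y)) ∨ (∀v1 F(v1)) ∨ (∀p B(p))
Pull the quantifiers to the front (each side's bound variable is not free in the other side):
  ∀x ∃t ∃y ∀v1 ∀p (¬B(x) ∧ ¬B(t) ∨ ¬B(y) ∨ F(v1) ∨ B(p))

∀x ∃t ∃y ∀v1 ∀p (¬B(x) ∧ ¬B(t) ∨ ¬B(y) ∨ F(v1) ∨ B(p))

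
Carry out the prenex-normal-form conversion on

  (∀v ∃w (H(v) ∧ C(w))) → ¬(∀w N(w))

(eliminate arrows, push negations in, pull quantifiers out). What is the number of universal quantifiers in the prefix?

1

Rewrite implications/biconditionals: A → B as ¬A ∨ B.
  ¬(∀v ∃w (H(v) ∧ C(w))) ∨ ¬(∀w N(w))
Push ¬ through the quantifiers and connectives to reach negation normal form:
  (∃v ∀w (¬H(v) ∨ ¬C(w))) ∨ (∃w ¬N(w))
Rename bound variables to avoid capture: w↦v1.
  (∃v ∀w (¬H(v) ∨ ¬C(w))) ∨ (∃v1 ¬N(v1))
Extract every quantifier outward, since the variables are now distinct and don't occur free across branches:
  ∃v ∀w ∃v1 (¬H(v) ∨ ¬C(w) ∨ ¬N(v1))
The prefix is ∃v ∀w ∃v1: 1 universal, 2 existential.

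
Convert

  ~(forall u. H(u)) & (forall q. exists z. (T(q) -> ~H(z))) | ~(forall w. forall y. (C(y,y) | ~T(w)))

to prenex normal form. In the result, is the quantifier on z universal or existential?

existential

First replace A → B with ¬A ∨ B.
  ~(forall u. H(u)) & (forall q. exists z. (~T(q) | ~H(z))) | ~(forall w. forall y. (C(y,y) | ~T(w)))
Push ¬ through the quantifiers and connectives to reach negation normal form:
  (exists u. ~H(u)) & (forall q. exists z. (~T(q) | ~H(z))) | (exists w. exists y. (~C(y,y) & T(w)))
All bound variables are already distinct, so no renaming is needed.
Pull the quantifiers to the front (each side's bound variable is not free in the other side):
  exists u. forall q. exists z. exists w. exists y. (~H(u) & (~T(q) | ~H(z)) | ~C(y,y) & T(w))
The quantifier exists z sits under an even number of negations (counting the antecedent side of each →), so it remains existential.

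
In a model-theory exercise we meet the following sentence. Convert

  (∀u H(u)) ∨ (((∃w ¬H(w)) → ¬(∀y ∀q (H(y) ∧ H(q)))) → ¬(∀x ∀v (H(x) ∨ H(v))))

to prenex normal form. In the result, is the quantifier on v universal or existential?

existential

First replace A → B with ¬A ∨ B.
  (∀u H(u)) ∨ ¬(¬(∃w ¬H(w)) ∨ ¬(∀y ∀q (H(y) ∧ H(q)))) ∨ ¬(∀x ∀v (H(x) ∨ H(v)))
Push ¬ through the quantifiers and connectives to reach negation normal form:
  (∀u H(u)) ∨ (∃w ¬H(w)) ∧ (∀y ∀q (H(y) ∧ H(q))) ∨ (∃x ∃v (¬H(x) ∧ ¬H(v)))
Extract every quantifier outward, since the variables are now distinct and don't occur free across branches:
  ∀u ∃w ∀y ∀q ∃x ∃v (H(u) ∨ ¬H(w) ∧ H(y) ∧ H(q) ∨ ¬H(x) ∧ ¬H(v))
The quantifier ∀v sits under an odd number of negations (counting the antecedent side of each →), so it flips to ∃v.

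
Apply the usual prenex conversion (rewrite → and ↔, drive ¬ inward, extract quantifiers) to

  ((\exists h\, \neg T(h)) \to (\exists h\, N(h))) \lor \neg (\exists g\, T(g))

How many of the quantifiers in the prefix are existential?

1

Rewrite implications/biconditionals: A → B as ¬A ∨ B.
  \neg (\exists h\, \neg T(h)) \lor (\exists h\, N(h)) \lor \neg (\exists g\, T(g))
Drive negations inward (¬∀x A ≡ ∃x ¬A, ¬∃x A ≡ ∀x ¬A, De Morgan for ∧/∨):
  (\forall h\, T(h)) \lor (\exists h\, N(h)) \lor (\forall g\, \neg T(g))
Rename bound variables to avoid capture: h↦z1.
  (\forall h\, T(h)) \lor (\exists z1\, N(z1)) \lor (\forall g\, \neg T(g))
Finally move all quantifiers to the prefix:
  \forall h\, \exists z1\, \forall g\, (T(h) \lor N(z1) \lor \neg T(g))
The prefix is \forall h \exists z1 \forall g: 2 universal, 1 existential.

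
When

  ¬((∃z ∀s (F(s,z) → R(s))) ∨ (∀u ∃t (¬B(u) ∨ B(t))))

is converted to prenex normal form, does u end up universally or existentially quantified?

First replace A → B with ¬A ∨ B.
  ¬((∃z ∀s (¬F(s,z) ∨ R(s))) ∨ (∀u ∃t (¬B(u) ∨ B(t))))
Move each ¬ inward, flipping quantifiers it crosses:
  (∀z ∃s (F(s,z) ∧ ¬R(s))) ∧ (∃u ∀t (B(u) ∧ ¬B(t)))
All bound variables are already distinct, so no renaming is needed.
Pull the quantifiers to the front (each side's bound variable is not free in the other side):
  ∀z ∃s ∃u ∀t (F(s,z) ∧ ¬R(s) ∧ B(u) ∧ ¬B(t))
The quantifier ∀u sits under an odd number of negations (counting the antecedent side of each →), so it flips to ∃u.

existential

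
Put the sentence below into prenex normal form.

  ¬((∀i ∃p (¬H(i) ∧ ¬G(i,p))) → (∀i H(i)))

Eliminate → and ↔ using ¬ and ∨.
  ¬(¬(∀i ∃p (¬H(i) ∧ ¬G(i,p))) ∨ (∀i H(i)))
Move each ¬ inward, flipping quantifiers it crosses:
  (∀i ∃p (¬H(i) ∧ ¬G(i,p))) ∧ (∃i ¬H(i))
Rename bound variables to avoid capture: i↦v.
  (∀i ∃p (¬H(i) ∧ ¬G(i,p))) ∧ (∃v ¬H(v))
Extract every quantifier outward, since the variables are now distinct and don't occur free across branches:
  ∀i ∃p ∃v (¬H(i) ∧ ¬G(i,p) ∧ ¬H(v))

∀i ∃p ∃v (¬H(i) ∧ ¬G(i,p) ∧ ¬H(v))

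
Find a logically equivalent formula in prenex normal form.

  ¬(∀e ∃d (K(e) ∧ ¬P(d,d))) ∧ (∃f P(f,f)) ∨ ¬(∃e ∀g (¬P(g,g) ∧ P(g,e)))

Move each ¬ inward, flipping quantifiers it crosses:
  (∃e ∀d (¬K(e) ∨ P(d,d))) ∧ (∃f P(f,f)) ∨ (∀e ∃g (P(g,g) ∨ ¬P(g,e)))
Give each quantifier a distinct variable: e↦u.
  (∃e ∀d (¬K(e) ∨ P(d,d))) ∧ (∃f P(f,f)) ∨ (∀u ∃g (P(g,g) ∨ ¬P(g,u)))
Pull the quantifiers to the front (each side's bound variable is not free in the other side):
  ∃e ∀d ∃f ∀u ∃g ((¬K(e) ∨ P(d,d)) ∧ P(f,f) ∨ P(g,g) ∨ ¬P(g,u))

∃e ∀d ∃f ∀u ∃g ((¬K(e) ∨ P(d,d)) ∧ P(f,f) ∨ P(g,g) ∨ ¬P(g,u))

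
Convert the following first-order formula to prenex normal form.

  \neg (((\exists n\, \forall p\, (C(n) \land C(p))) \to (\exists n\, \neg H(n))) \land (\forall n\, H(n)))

\exists n\, \forall p\, \forall z1\, \exists v\, (C(n) \land C(p) \land H(z1) \lor \neg H(v))

Rewrite implications/biconditionals: A → B as ¬A ∨ B.
  \neg ((\neg (\exists n\, \forall p\, (C(n) \land C(p))) \lor (\exists n\, \neg H(n))) \land (\forall n\, H(n)))
Move each ¬ inward, flipping quantifiers it crosses:
  (\exists n\, \forall p\, (C(n) \land C(p))) \land (\forall n\, H(n)) \lor (\exists n\, \neg H(n))
Rename bound variables to avoid capture: n↦z1, n↦v.
  (\exists n\, \forall p\, (C(n) \land C(p))) \land (\forall z1\, H(z1)) \lor (\exists v\, \neg H(v))
Pull the quantifiers to the front (each side's bound variable is not free in the other side):
  \exists n\, \forall p\, \forall z1\, \exists v\, (C(n) \land C(p) \land H(z1) \lor \neg H(v))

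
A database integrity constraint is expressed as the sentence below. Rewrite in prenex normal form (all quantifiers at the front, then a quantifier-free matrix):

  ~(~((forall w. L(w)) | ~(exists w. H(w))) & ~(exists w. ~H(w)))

Drive negations inward (¬∀x A ≡ ∃x ¬A, ¬∃x A ≡ ∀x ¬A, De Morgan for ∧/∨):
  (forall w. L(w)) | (forall w. ~H(w)) | (exists w. ~H(w))
Rename bound variables to avoid capture: w↦b, w↦y1.
  (forall w. L(w)) | (forall b. ~H(b)) | (exists y1. ~H(y1))
Extract every quantifier outward, since the variables are now distinct and don't occur free across branches:
  forall w. forall b. exists y1. (L(w) | ~H(b) | ~H(y1))

forall w. forall b. exists y1. (L(w) | ~H(b) | ~H(y1))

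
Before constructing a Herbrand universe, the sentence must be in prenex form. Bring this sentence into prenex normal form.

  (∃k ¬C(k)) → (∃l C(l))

Rewrite implications/biconditionals: A → B as ¬A ∨ B.
  ¬(∃k ¬C(k)) ∨ (∃l C(l))
Move each ¬ inward, flipping quantifiers it crosses:
  (∀k C(k)) ∨ (∃l C(l))
All bound variables are already distinct, so no renaming is needed.
Finally move all quantifiers to the prefix:
  ∀k ∃l (C(k) ∨ C(l))

∀k ∃l (C(k) ∨ C(l))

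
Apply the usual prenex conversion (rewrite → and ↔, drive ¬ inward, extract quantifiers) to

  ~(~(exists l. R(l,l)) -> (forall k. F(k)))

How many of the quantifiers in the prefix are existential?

Rewrite implications/biconditionals: A → B as ¬A ∨ B.
  ~(~~(exists l. R(l,l)) | (forall k. F(k)))
Push ¬ through the quantifiers and connectives to reach negation normal form:
  (forall l. ~R(l,l)) & (exists k. ~F(k))
All bound variables are already distinct, so no renaming is needed.
Extract every quantifier outward, since the variables are now distinct and don't occur free across branches:
  forall l. exists k. (~R(l,l) & ~F(k))
The prefix is forall l exists k: 1 universal, 1 existential.

1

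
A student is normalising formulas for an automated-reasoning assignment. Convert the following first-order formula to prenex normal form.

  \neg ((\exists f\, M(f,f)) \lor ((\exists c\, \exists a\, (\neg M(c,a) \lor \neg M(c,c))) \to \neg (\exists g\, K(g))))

\forall f\, \exists c\, \exists a\, \exists g\, (\neg M(f,f) \land (\neg M(c,a) \lor \neg M(c,c)) \land K(g))

Eliminate → and ↔ using ¬ and ∨.
  \neg ((\exists f\, M(f,f)) \lor \neg (\exists c\, \exists a\, (\neg M(c,a) \lor \neg M(c,c))) \lor \neg (\exists g\, K(g)))
Push ¬ through the quantifiers and connectives to reach negation normal form:
  (\forall f\, \neg M(f,f)) \land (\exists c\, \exists a\, (\neg M(c,a) \lor \neg M(c,c))) \land (\exists g\, K(g))
All bound variables are already distinct, so no renaming is needed.
Pull the quantifiers to the front (each side's bound variable is not free in the other side):
  \forall f\, \exists c\, \exists a\, \exists g\, (\neg M(f,f) \land (\neg M(c,a) \lor \neg M(c,c)) \land K(g))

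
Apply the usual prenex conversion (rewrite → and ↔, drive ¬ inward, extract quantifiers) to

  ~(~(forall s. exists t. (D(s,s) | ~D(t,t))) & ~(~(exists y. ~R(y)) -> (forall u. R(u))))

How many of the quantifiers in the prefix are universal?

2

Rewrite implications/biconditionals: A → B as ¬A ∨ B.
  ~(~(forall s. exists t. (D(s,s) | ~D(t,t))) & ~(~~(exists y. ~R(y)) | (forall u. R(u))))
Drive negations inward (¬∀x A ≡ ∃x ¬A, ¬∃x A ≡ ∀x ¬A, De Morgan for ∧/∨):
  (forall s. exists t. (D(s,s) | ~D(t,t))) | (exists y. ~R(y)) | (forall u. R(u))
Extract every quantifier outward, since the variables are now distinct and don't occur free across branches:
  forall s. exists t. exists y. forall u. (D(s,s) | ~D(t,t) | ~R(y) | R(u))
The prefix is forall s exists t exists y forall u: 2 universal, 2 existential.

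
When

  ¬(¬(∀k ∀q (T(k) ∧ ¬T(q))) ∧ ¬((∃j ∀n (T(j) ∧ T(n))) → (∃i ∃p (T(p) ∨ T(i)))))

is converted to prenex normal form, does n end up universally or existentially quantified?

existential

Rewrite implications/biconditionals: A → B as ¬A ∨ B.
  ¬(¬(∀k ∀q (T(k) ∧ ¬T(q))) ∧ ¬(¬(∃j ∀n (T(j) ∧ T(n))) ∨ (∃i ∃p (T(p) ∨ T(i)))))
Move each ¬ inward, flipping quantifiers it crosses:
  (∀k ∀q (T(k) ∧ ¬T(q))) ∨ (∀j ∃n (¬T(j) ∨ ¬T(n))) ∨ (∃i ∃p (T(p) ∨ T(i)))
Finally move all quantifiers to the prefix:
  ∀k ∀q ∀j ∃n ∃i ∃p (T(k) ∧ ¬T(q) ∨ ¬T(j) ∨ ¬T(n) ∨ T(p) ∨ T(i))
The quantifier ∀n sits under an odd number of negations (counting the antecedent side of each →), so it flips to ∃n.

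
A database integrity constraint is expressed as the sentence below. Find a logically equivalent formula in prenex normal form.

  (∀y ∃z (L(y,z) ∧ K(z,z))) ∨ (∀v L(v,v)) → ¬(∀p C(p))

∃y ∀z ∃v ∃p ((¬L(y,z) ∨ ¬K(z,z)) ∧ ¬L(v,v) ∨ ¬C(p))

Rewrite implications/biconditionals: A → B as ¬A ∨ B.
  ¬((∀y ∃z (L(y,z) ∧ K(z,z))) ∨ (∀v L(v,v))) ∨ ¬(∀p C(p))
Move each ¬ inward, flipping quantifiers it crosses:
  (∃y ∀z (¬L(y,z) ∨ ¬K(z,z))) ∧ (∃v ¬L(v,v)) ∨ (∃p ¬C(p))
All bound variables are already distinct, so no renaming is needed.
Extract every quantifier outward, since the variables are now distinct and don't occur free across branches:
  ∃y ∀z ∃v ∃p ((¬L(y,z) ∨ ¬K(z,z)) ∧ ¬L(v,v) ∨ ¬C(p))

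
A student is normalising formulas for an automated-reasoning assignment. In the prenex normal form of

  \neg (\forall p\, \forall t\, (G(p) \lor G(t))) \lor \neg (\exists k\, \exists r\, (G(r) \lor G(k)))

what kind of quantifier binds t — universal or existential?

Push ¬ through the quantifiers and connectives to reach negation normal form:
  (\exists p\, \exists t\, (\neg G(p) \land \neg G(t))) \lor (\forall k\, \forall r\, (\neg G(r) \land \neg G(k)))
All bound variables are already distinct, so no renaming is needed.
Pull the quantifiers to the front (each side's bound variable is not free in the other side):
  \exists p\, \exists t\, \forall k\, \forall r\, (\neg G(p) \land \neg G(t) \lor \neg G(r) \land \neg G(k))
The quantifier \forall t sits under an odd number of negations, so it flips to \exists t.

existential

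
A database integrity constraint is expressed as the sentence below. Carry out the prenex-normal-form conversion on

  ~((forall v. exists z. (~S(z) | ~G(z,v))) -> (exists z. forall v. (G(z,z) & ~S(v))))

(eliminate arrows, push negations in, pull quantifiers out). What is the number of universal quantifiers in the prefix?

2

First replace A → B with ¬A ∨ B.
  ~(~(forall v. exists z. (~S(z) | ~G(z,v))) | (exists z. forall v. (G(z,z) & ~S(v))))
Push ¬ through the quantifiers and connectives to reach negation normal form:
  (forall v. exists z. (~S(z) | ~G(z,v))) & (forall z. exists v. (~G(z,z) | S(v)))
Give each quantifier a distinct variable: z↦v1, v↦y1.
  (forall v. exists z. (~S(z) | ~G(z,v))) & (forall v1. exists y1. (~G(v1,v1) | S(y1)))
Extract every quantifier outward, since the variables are now distinct and don't occur free across branches:
  forall v. exists z. forall v1. exists y1. ((~S(z) | ~G(z,v)) & (~G(v1,v1) | S(y1)))
The prefix is forall v exists z forall v1 exists y1: 2 universal, 2 existential.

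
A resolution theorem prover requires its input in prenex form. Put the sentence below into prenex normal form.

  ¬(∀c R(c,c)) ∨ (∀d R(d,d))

∃c ∀d (¬R(c,c) ∨ R(d,d))

Drive negations inward (¬∀x A ≡ ∃x ¬A, ¬∃x A ≡ ∀x ¬A, De Morgan for ∧/∨):
  (∃c ¬R(c,c)) ∨ (∀d R(d,d))
All bound variables are already distinct, so no renaming is needed.
Pull the quantifiers to the front (each side's bound variable is not free in the other side):
  ∃c ∀d (¬R(c,c) ∨ R(d,d))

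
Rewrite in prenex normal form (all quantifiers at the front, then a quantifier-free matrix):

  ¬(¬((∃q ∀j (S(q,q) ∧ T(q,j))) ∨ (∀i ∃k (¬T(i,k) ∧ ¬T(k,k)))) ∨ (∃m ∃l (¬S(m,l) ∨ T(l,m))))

∃q ∀j ∀i ∃k ∀m ∀l ((S(q,q) ∧ T(q,j) ∨ ¬T(i,k) ∧ ¬T(k,k)) ∧ S(m,l) ∧ ¬T(l,m))

Drive negations inward (¬∀x A ≡ ∃x ¬A, ¬∃x A ≡ ∀x ¬A, De Morgan for ∧/∨):
  ((∃q ∀j (S(q,q) ∧ T(q,j))) ∨ (∀i ∃k (¬T(i,k) ∧ ¬T(k,k)))) ∧ (∀m ∀l (S(m,l) ∧ ¬T(l,m)))
All bound variables are already distinct, so no renaming is needed.
Pull the quantifiers to the front (each side's bound variable is not free in the other side):
  ∃q ∀j ∀i ∃k ∀m ∀l ((S(q,q) ∧ T(q,j) ∨ ¬T(i,k) ∧ ¬T(k,k)) ∧ S(m,l) ∧ ¬T(l,m))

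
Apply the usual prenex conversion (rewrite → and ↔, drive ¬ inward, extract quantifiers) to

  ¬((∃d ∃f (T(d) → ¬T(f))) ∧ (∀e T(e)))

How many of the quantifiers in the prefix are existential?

First replace A → B with ¬A ∨ B.
  ¬((∃d ∃f (¬T(d) ∨ ¬T(f))) ∧ (∀e T(e)))
Push ¬ through the quantifiers and connectives to reach negation normal form:
  (∀d ∀f (T(d) ∧ T(f))) ∨ (∃e ¬T(e))
All bound variables are already distinct, so no renaming is needed.
Extract every quantifier outward, since the variables are now distinct and don't occur free across branches:
  ∀d ∀f ∃e (T(d) ∧ T(f) ∨ ¬T(e))
The prefix is ∀d ∀f ∃e: 2 universal, 1 existential.

1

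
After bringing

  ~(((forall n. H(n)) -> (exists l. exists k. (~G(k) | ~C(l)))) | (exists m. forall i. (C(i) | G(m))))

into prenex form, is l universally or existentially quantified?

Eliminate → and ↔ using ¬ and ∨.
  ~(~(forall n. H(n)) | (exists l. exists k. (~G(k) | ~C(l))) | (exists m. forall i. (C(i) | G(m))))
Move each ¬ inward, flipping quantifiers it crosses:
  (forall n. H(n)) & (forall l. forall k. (G(k) & C(l))) & (forall m. exists i. (~C(i) & ~G(m)))
Extract every quantifier outward, since the variables are now distinct and don't occur free across branches:
  forall n. forall l. forall k. forall m. exists i. (H(n) & G(k) & C(l) & ~C(i) & ~G(m))
The quantifier exists l sits under an odd number of negations (counting the antecedent side of each →), so it flips to forall l.

universal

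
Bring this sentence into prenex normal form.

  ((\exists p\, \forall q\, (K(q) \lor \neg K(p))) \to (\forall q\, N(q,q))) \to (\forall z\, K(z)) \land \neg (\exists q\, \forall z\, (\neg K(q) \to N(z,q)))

First replace A → B with ¬A ∨ B.
  \neg (\neg (\exists p\, \forall q\, (K(q) \lor \neg K(p))) \lor (\forall q\, N(q,q))) \lor (\forall z\, K(z)) \land \neg (\exists q\, \forall z\, (\neg \neg K(q) \lor N(z,q)))
Push ¬ through the quantifiers and connectives to reach negation normal form:
  (\exists p\, \forall q\, (K(q) \lor \neg K(p))) \land (\exists q\, \neg N(q,q)) \lor (\forall z\, K(z)) \land (\forall q\, \exists z\, (\neg K(q) \land \neg N(z,q)))
Rename bound variables to avoid capture: q↦t, q↦u, z↦c.
  (\exists p\, \forall q\, (K(q) \lor \neg K(p))) \land (\exists t\, \neg N(t,t)) \lor (\forall z\, K(z)) \land (\forall u\, \exists c\, (\neg K(u) \land \neg N(c,u)))
Pull the quantifiers to the front (each side's bound variable is not free in the other side):
  \exists p\, \forall q\, \exists t\, \forall z\, \forall u\, \exists c\, ((K(q) \lor \neg K(p)) \land \neg N(t,t) \lor K(z) \land \neg K(u) \land \neg N(c,u))

\exists p\, \forall q\, \exists t\, \forall z\, \forall u\, \exists c\, ((K(q) \lor \neg K(p)) \land \neg N(t,t) \lor K(z) \land \neg K(u) \land \neg N(c,u))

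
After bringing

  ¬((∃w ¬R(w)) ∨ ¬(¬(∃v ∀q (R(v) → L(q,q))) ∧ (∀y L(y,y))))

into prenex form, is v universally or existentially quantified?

universal

First replace A → B with ¬A ∨ B.
  ¬((∃w ¬R(w)) ∨ ¬(¬(∃v ∀q (¬R(v) ∨ L(q,q))) ∧ (∀y L(y,y))))
Drive negations inward (¬∀x A ≡ ∃x ¬A, ¬∃x A ≡ ∀x ¬A, De Morgan for ∧/∨):
  (∀w R(w)) ∧ (∀v ∃q (R(v) ∧ ¬L(q,q))) ∧ (∀y L(y,y))
All bound variables are already distinct, so no renaming is needed.
Pull the quantifiers to the front (each side's bound variable is not free in the other side):
  ∀w ∀v ∃q ∀y (R(w) ∧ R(v) ∧ ¬L(q,q) ∧ L(y,y))
The quantifier ∃v sits under an odd number of negations (counting the antecedent side of each →), so it flips to ∀v.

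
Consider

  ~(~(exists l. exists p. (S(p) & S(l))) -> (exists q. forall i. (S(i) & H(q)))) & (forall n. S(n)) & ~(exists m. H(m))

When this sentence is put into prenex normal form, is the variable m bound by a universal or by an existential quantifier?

First replace A → B with ¬A ∨ B.
  ~(~~(exists l. exists p. (S(p) & S(l))) | (exists q. forall i. (S(i) & H(q)))) & (forall n. S(n)) & ~(exists m. H(m))
Move each ¬ inward, flipping quantifiers it crosses:
  (forall l. forall p. (~S(p) | ~S(l))) & (forall q. exists i. (~S(i) | ~H(q))) & (forall n. S(n)) & (forall m. ~H(m))
All bound variables are already distinct, so no renaming is needed.
Pull the quantifiers to the front (each side's bound variable is not free in the other side):
  forall l. forall p. forall q. exists i. forall n. forall m. ((~S(p) | ~S(l)) & (~S(i) | ~H(q)) & S(n) & ~H(m))
The quantifier exists m sits under an odd number of negations (counting the antecedent side of each →), so it flips to forall m.

universal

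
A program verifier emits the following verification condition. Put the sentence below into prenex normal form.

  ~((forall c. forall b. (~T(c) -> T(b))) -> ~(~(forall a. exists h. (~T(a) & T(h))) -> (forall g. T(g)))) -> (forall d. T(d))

exists c. exists b. exists a. forall h. exists g. forall d. (~T(c) & ~T(b) | (T(a) | ~T(h)) & ~T(g) | T(d))

Rewrite implications/biconditionals: A → B as ¬A ∨ B.
  ~~(~(forall c. forall b. (~~T(c) | T(b))) | ~(~~(forall a. exists h. (~T(a) & T(h))) | (forall g. T(g)))) | (forall d. T(d))
Move each ¬ inward, flipping quantifiers it crosses:
  (exists c. exists b. (~T(c) & ~T(b))) | (exists a. forall h. (T(a) | ~T(h))) & (exists g. ~T(g)) | (forall d. T(d))
All bound variables are already distinct, so no renaming is needed.
Pull the quantifiers to the front (each side's bound variable is not free in the other side):
  exists c. exists b. exists a. forall h. exists g. forall d. (~T(c) & ~T(b) | (T(a) | ~T(h)) & ~T(g) | T(d))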